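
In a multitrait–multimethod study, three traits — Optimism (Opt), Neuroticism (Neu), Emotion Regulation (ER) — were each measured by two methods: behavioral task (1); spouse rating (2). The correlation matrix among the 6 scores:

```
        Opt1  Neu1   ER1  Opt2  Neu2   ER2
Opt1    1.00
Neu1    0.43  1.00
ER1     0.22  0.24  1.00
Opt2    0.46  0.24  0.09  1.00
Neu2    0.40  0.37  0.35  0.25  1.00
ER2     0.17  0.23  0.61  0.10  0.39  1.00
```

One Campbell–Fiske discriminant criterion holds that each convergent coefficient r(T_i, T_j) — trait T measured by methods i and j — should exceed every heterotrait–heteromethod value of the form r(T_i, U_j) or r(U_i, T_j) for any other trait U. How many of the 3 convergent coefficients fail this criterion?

Each convergent coefficient versus the relevant comparison correlations:
Opt (methods 1·2): 0.46 vs {0.40, 0.24, 0.17, 0.09} → pass.
Neu (methods 1·2): 0.37 vs {0.24, 0.40, 0.23, 0.35} → fail.
ER (methods 1·2): 0.61 vs {0.09, 0.17, 0.35, 0.23} → pass.
1 of 3 fail.

1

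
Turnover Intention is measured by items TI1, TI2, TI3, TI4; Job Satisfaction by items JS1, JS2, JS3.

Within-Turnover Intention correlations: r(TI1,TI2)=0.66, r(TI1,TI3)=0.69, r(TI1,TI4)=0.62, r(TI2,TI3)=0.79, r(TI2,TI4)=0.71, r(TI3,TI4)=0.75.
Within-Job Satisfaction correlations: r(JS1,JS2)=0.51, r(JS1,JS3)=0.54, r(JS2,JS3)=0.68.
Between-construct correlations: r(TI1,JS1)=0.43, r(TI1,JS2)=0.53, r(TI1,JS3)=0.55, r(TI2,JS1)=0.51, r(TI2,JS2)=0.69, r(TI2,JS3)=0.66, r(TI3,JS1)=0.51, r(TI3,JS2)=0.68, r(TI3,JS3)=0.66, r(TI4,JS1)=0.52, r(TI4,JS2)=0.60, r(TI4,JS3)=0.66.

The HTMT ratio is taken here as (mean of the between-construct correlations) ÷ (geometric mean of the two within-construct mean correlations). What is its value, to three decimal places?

0.916

Mean heterotrait r = 7.00/12 = 0.5833.
Mean within-TI = 4.22/6 = 0.7033; mean within-JS = 1.73/3 = 0.5767.
Geometric mean = √(0.7033 × 0.5767) = 0.6369.
HTMT = 0.5833 / 0.6369 = 0.916.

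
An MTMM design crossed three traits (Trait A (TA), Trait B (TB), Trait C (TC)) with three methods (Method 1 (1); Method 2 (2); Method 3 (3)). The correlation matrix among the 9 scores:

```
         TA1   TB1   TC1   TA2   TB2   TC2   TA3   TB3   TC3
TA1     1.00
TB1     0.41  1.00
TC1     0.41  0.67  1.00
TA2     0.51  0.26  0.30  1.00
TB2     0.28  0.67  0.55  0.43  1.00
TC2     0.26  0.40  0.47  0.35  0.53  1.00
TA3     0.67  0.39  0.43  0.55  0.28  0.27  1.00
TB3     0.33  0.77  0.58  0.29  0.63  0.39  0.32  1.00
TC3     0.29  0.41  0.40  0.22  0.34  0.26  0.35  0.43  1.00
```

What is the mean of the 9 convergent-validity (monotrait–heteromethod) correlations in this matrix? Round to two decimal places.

0.55

Convergent values: 0.51, 0.67, 0.55, 0.67, 0.77, 0.63, 0.47, 0.40, 0.26; mean = 4.93/9 = 0.55.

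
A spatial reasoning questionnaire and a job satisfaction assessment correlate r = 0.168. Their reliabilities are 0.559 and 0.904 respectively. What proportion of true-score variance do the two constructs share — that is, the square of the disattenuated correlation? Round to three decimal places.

Disattenuated r = 0.168 / √(0.559 × 0.904) = 0.168 / 0.7109 = 0.2363.
Shared true-score variance = 0.2363² = 0.0558 ≈ 0.056.

0.056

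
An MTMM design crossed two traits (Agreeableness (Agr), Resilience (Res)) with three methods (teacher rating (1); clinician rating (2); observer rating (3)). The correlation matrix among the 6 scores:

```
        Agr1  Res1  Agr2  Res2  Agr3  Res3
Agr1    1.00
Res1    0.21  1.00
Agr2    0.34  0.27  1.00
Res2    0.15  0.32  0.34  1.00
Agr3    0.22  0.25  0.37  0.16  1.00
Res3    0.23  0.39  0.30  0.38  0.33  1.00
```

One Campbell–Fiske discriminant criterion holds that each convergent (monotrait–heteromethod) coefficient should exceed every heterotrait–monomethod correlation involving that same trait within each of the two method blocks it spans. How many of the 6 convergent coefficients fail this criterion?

3

Checking each validity diagonal entry against its comparison values:
Agr (methods 1·2): 0.34 vs {0.21, 0.34} → fail.
Agr (methods 1·3): 0.22 vs {0.21, 0.33} → fail.
Agr (methods 2·3): 0.37 vs {0.34, 0.33} → pass.
Res (methods 1·2): 0.32 vs {0.21, 0.34} → fail.
Res (methods 1·3): 0.39 vs {0.21, 0.33} → pass.
Res (methods 2·3): 0.38 vs {0.34, 0.33} → pass.
3 of 6 fail.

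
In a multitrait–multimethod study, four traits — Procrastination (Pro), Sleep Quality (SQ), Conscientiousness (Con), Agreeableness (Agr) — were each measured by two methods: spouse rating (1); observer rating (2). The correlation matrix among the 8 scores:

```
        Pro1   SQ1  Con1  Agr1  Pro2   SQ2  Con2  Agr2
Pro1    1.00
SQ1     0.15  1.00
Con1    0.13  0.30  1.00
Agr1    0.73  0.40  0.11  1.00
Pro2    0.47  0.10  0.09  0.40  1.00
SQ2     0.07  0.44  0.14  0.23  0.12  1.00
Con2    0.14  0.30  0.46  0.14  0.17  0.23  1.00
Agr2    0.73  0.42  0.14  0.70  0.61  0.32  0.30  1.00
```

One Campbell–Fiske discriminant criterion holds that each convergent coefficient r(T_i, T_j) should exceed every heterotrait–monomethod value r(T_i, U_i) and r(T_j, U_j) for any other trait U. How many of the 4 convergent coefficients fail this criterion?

Checking each validity diagonal entry against its comparison values:
Pro (methods 1·2): 0.47 vs {0.15, 0.12, 0.13, 0.17, 0.73, 0.61} → fail.
SQ (methods 1·2): 0.44 vs {0.15, 0.12, 0.30, 0.23, 0.40, 0.32} → pass.
Con (methods 1·2): 0.46 vs {0.13, 0.17, 0.30, 0.23, 0.11, 0.30} → pass.
Agr (methods 1·2): 0.70 vs {0.73, 0.61, 0.40, 0.32, 0.11, 0.30} → fail.
2 of 4 fail.

2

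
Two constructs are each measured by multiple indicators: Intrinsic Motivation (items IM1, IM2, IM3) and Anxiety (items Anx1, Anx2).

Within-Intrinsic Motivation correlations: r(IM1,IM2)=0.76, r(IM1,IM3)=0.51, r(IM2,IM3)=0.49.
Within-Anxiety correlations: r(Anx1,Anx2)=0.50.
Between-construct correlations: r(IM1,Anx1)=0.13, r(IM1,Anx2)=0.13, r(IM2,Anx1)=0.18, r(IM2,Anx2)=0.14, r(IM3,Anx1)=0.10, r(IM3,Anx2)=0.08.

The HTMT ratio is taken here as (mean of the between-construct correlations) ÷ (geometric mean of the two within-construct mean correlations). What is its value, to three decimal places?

Mean heterotrait r = 0.76/6 = 0.1267.
Mean within-IM = 1.76/3 = 0.5867; mean within-Anx = 0.50/1 = 0.5000.
Geometric mean = √(0.5867 × 0.5000) = 0.5416.
HTMT = 0.1267 / 0.5416 = 0.234.

0.234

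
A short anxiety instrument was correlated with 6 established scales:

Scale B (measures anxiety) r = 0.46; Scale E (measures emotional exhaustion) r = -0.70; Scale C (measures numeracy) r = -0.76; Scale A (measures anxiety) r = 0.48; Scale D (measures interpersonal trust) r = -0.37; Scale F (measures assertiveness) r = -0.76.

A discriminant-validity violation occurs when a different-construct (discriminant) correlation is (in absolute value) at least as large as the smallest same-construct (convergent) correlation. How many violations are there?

Convergent (same construct = anxiety): Scale B, Scale A.
Smallest convergent = 0.46. Discriminant |r|: 0.70, 0.76, 0.37, 0.76; count ≥ 0.46 → 3.

3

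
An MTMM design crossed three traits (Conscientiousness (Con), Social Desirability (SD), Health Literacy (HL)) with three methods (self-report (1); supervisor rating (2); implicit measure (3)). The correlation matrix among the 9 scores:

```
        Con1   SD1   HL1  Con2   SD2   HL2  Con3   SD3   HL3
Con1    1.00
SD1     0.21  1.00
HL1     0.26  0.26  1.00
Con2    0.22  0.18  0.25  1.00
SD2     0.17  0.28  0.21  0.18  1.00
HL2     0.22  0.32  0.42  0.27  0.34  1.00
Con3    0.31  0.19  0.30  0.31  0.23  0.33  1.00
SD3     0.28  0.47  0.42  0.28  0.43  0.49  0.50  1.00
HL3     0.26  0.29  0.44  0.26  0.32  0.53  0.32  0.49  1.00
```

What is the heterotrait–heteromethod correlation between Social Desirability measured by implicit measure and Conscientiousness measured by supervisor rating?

0.28

Different traits and methods: r(SD3, Con2) = 0.28.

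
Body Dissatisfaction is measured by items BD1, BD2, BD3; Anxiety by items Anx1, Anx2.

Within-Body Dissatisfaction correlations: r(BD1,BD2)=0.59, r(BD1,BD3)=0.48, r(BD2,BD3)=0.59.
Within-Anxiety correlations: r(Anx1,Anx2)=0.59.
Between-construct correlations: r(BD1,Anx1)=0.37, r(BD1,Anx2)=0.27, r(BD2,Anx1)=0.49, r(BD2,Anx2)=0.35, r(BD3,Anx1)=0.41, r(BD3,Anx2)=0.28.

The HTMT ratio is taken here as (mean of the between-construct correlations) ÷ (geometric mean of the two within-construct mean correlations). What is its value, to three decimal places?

Between-construct mean = 2.17/6 = 0.3617.
Mean within-BD = 1.66/3 = 0.5533; mean within-Anx = 0.59/1 = 0.5900.
Geometric mean = √(0.5533 × 0.5900) = 0.5714.
HTMT = 0.3617 / 0.5714 = 0.633.

0.633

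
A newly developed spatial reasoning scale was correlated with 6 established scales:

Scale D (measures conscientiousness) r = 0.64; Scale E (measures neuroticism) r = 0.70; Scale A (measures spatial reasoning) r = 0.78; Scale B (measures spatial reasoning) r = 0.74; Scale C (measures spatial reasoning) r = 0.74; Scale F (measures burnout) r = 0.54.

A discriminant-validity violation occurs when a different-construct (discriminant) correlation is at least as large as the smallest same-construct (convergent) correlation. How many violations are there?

Convergent (same construct = spatial reasoning): Scale A, Scale B, Scale C.
Smallest convergent = 0.74. Discriminant values: 0.64, 0.70, 0.54; count ≥ 0.74 → 0.

0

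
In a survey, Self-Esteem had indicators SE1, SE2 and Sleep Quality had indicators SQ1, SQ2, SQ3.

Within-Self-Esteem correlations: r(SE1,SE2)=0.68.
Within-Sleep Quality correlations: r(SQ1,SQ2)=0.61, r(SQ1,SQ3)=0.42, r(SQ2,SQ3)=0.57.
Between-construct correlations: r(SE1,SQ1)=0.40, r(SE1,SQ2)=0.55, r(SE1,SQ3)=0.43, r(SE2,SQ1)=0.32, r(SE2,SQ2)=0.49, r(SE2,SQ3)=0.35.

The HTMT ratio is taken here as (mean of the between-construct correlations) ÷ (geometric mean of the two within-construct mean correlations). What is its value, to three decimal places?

0.703

Mean heterotrait r = 2.54/6 = 0.4233.
Mean within-SE = 0.68/1 = 0.6800; mean within-SQ = 1.60/3 = 0.5333.
Geometric mean = √(0.6800 × 0.5333) = 0.6022.
HTMT = 0.4233 / 0.6022 = 0.703.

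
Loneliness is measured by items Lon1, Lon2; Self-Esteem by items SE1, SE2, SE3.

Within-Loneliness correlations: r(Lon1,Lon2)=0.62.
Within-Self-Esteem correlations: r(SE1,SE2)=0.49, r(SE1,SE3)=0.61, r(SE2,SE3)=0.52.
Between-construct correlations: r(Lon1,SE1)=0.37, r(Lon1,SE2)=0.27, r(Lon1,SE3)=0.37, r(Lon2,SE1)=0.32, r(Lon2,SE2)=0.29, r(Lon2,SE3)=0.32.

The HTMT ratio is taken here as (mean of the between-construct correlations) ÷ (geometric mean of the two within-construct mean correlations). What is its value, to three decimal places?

Mean heterotrait r = 1.94/6 = 0.3233.
Mean within-Lon = 0.62/1 = 0.6200; mean within-SE = 1.62/3 = 0.5400.
Geometric mean = √(0.6200 × 0.5400) = 0.5786.
HTMT = 0.3233 / 0.5786 = 0.559.

0.559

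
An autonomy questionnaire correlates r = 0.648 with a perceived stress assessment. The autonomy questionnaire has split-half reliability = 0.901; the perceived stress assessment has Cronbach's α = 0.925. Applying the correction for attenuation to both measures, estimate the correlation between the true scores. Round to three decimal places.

0.710

r_true = r_obs / √(r_xx · r_yy) = 0.648 / √(0.901 × 0.925) = 0.648 / √0.833425 = 0.648 / 0.9129 ≈ 0.710.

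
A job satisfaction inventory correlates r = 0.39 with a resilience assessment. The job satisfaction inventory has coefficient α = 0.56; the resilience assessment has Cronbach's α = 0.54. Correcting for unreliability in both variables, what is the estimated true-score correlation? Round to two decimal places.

r_true = r_obs / √(r_xx · r_yy) = 0.39 / √(0.56 × 0.54) = 0.39 / √0.3024 = 0.39 / 0.5499 ≈ 0.71.

0.71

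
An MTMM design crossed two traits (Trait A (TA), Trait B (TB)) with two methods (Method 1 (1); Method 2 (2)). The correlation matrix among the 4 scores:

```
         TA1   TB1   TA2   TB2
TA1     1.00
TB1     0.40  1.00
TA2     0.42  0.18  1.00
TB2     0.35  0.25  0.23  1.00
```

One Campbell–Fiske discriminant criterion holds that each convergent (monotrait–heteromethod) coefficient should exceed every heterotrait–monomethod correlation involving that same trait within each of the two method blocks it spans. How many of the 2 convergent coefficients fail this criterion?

Convergent coefficients and their comparison sets:
TA (methods 1·2): 0.42 vs {0.40, 0.23} → pass.
TB (methods 1·2): 0.25 vs {0.40, 0.23} → fail.
1 of 2 fail.

1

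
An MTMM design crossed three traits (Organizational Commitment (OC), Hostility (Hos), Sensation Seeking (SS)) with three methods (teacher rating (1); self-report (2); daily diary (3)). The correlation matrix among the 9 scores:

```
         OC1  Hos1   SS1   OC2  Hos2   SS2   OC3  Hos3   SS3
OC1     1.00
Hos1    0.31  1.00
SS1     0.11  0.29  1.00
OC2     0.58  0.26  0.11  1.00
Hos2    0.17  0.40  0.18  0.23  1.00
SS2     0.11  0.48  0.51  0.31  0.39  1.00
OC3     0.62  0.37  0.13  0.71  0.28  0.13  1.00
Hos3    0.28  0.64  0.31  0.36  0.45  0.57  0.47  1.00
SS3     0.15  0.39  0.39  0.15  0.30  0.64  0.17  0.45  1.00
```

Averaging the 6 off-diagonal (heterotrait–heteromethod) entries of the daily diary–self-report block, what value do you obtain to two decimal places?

0.30

HTHM values (method 3 × method 2): 0.28, 0.13, 0.36, 0.57, 0.15, 0.30; mean = 1.79/6 = 0.30.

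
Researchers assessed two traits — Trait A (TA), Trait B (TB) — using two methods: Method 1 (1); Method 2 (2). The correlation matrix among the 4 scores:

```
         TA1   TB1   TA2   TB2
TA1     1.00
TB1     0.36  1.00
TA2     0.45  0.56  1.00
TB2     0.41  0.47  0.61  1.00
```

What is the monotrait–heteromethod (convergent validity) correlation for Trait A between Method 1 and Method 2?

0.45

Same trait (TA), different methods: r(TA1, TA2) = 0.45.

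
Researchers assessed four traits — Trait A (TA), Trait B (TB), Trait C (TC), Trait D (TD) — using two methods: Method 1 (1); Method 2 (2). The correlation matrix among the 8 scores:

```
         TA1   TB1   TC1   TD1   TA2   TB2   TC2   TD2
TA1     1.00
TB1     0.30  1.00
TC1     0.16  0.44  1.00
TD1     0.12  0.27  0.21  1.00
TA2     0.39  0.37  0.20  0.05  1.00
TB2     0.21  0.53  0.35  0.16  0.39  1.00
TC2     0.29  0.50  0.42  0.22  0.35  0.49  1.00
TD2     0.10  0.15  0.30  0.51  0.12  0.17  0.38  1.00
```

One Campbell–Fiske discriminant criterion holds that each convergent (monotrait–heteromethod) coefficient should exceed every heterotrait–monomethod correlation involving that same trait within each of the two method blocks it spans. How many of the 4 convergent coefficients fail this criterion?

Checking each validity diagonal entry against its comparison values:
TA (methods 1·2): 0.39 vs {0.30, 0.39, 0.16, 0.35, 0.12, 0.12} → fail.
TB (methods 1·2): 0.53 vs {0.30, 0.39, 0.44, 0.49, 0.27, 0.17} → pass.
TC (methods 1·2): 0.42 vs {0.16, 0.35, 0.44, 0.49, 0.21, 0.38} → fail.
TD (methods 1·2): 0.51 vs {0.12, 0.12, 0.27, 0.17, 0.21, 0.38} → pass.
2 of 4 fail.

2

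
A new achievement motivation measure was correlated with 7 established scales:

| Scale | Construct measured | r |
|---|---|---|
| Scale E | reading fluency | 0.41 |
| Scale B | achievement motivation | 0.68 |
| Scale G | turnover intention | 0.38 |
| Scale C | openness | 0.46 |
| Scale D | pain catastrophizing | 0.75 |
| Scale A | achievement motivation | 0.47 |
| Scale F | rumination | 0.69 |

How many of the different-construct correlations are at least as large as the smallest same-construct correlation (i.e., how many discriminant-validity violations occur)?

2

Convergent (same construct = achievement motivation): Scale B, Scale A.
Smallest convergent = 0.47. Discriminant values: 0.41, 0.38, 0.46, 0.75, 0.69; count ≥ 0.47 → 2.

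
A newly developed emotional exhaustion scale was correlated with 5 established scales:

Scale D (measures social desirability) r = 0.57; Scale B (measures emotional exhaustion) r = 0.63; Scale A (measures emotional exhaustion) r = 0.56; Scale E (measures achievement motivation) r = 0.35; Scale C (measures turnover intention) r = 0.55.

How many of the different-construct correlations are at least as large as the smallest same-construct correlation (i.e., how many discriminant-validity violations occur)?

Convergent (same construct = emotional exhaustion): Scale B, Scale A.
Smallest convergent = 0.56. Discriminant values: 0.57, 0.35, 0.55; count ≥ 0.56 → 1.

1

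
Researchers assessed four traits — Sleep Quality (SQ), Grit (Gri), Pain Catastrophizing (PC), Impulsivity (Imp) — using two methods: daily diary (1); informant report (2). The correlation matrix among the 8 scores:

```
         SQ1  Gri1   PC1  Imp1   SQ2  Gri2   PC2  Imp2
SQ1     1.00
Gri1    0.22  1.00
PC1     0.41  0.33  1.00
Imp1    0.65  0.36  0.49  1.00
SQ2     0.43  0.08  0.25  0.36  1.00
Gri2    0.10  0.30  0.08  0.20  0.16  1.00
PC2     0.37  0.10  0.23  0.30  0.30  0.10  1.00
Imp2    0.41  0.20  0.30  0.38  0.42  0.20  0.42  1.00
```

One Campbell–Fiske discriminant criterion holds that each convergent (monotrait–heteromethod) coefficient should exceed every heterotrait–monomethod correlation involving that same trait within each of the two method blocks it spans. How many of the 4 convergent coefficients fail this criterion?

4

Convergent coefficients and their comparison sets:
SQ (methods 1·2): 0.43 vs {0.22, 0.16, 0.41, 0.30, 0.65, 0.42} → fail.
Gri (methods 1·2): 0.30 vs {0.22, 0.16, 0.33, 0.10, 0.36, 0.20} → fail.
PC (methods 1·2): 0.23 vs {0.41, 0.30, 0.33, 0.10, 0.49, 0.42} → fail.
Imp (methods 1·2): 0.38 vs {0.65, 0.42, 0.36, 0.20, 0.49, 0.42} → fail.
4 of 4 fail.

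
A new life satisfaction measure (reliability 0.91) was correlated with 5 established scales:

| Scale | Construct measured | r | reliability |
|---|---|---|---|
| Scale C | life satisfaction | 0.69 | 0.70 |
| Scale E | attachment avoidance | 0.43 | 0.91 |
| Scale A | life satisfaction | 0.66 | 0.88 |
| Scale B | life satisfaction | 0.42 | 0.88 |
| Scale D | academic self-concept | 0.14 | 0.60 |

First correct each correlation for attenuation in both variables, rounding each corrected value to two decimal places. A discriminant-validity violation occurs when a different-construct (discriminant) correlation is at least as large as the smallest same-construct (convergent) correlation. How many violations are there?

Disattenuated r (r / √(r_scale · r_new)):
  Scale C (conv): 0.69 / √(0.70·0.91) = 0.86
  Scale E (disc): 0.43 / √(0.91·0.91) = 0.47
  Scale A (conv): 0.66 / √(0.88·0.91) = 0.74
  Scale B (conv): 0.42 / √(0.88·0.91) = 0.47
  Scale D (disc): 0.14 / √(0.60·0.91) = 0.19
Smallest convergent = 0.47. Discriminant values: 0.47, 0.19; count ≥ 0.47 → 1.

1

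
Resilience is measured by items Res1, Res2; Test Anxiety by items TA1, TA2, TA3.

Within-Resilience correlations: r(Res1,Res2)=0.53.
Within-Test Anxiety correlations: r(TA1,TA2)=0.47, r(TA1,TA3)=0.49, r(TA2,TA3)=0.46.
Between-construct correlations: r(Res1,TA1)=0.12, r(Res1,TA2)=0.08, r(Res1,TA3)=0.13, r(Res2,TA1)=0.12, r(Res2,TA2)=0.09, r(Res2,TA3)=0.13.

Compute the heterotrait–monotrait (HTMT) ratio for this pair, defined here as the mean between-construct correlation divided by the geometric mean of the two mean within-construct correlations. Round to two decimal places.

Mean between = 0.67/6 = 0.1117.
Mean within-Res = 0.53/1 = 0.5300; mean within-TA = 1.42/3 = 0.4733.
Geometric mean = √(0.5300 × 0.4733) = 0.5008.
HTMT = 0.1117 / 0.5008 = 0.22.

0.22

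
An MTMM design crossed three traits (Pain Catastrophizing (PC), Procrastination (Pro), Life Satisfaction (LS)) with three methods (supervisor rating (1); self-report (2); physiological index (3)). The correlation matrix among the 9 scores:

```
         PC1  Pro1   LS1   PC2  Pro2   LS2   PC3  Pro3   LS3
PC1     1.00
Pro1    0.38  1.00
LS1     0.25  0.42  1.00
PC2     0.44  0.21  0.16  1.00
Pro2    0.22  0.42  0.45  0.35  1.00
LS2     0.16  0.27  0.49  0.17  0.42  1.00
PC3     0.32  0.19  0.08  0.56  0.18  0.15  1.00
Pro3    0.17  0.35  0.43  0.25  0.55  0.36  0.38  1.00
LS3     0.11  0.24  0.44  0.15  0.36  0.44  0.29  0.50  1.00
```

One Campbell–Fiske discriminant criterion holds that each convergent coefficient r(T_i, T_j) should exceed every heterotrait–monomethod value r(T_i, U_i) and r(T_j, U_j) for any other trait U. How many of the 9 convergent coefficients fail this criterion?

Each convergent coefficient versus the relevant comparison correlations:
PC (methods 1·2): 0.44 vs {0.38, 0.35, 0.25, 0.17} → pass.
PC (methods 1·3): 0.32 vs {0.38, 0.38, 0.25, 0.29} → fail.
PC (methods 2·3): 0.56 vs {0.35, 0.38, 0.17, 0.29} → pass.
Pro (methods 1·2): 0.42 vs {0.38, 0.35, 0.42, 0.42} → fail.
Pro (methods 1·3): 0.35 vs {0.38, 0.38, 0.42, 0.50} → fail.
Pro (methods 2·3): 0.55 vs {0.35, 0.38, 0.42, 0.50} → pass.
LS (methods 1·2): 0.49 vs {0.25, 0.17, 0.42, 0.42} → pass.
LS (methods 1·3): 0.44 vs {0.25, 0.29, 0.42, 0.50} → fail.
LS (methods 2·3): 0.44 vs {0.17, 0.29, 0.42, 0.50} → fail.
5 of 9 fail.

5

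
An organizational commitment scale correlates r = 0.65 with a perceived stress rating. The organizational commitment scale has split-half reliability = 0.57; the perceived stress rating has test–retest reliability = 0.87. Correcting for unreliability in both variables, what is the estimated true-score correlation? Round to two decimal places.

r_true = r_obs / √(r_xx · r_yy) = 0.65 / √(0.57 × 0.87) = 0.65 / √0.4959 = 0.65 / 0.7042 ≈ 0.92.

0.92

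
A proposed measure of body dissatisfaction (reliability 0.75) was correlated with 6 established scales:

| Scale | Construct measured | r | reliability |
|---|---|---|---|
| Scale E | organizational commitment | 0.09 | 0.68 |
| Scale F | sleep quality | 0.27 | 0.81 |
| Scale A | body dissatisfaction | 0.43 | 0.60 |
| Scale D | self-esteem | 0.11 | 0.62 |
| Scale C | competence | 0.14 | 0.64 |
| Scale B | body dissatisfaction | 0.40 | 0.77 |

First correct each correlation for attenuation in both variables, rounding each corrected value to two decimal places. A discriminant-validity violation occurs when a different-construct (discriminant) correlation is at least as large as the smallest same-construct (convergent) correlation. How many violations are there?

0

Disattenuated r (r / √(r_scale · r_new)):
  Scale E (disc): 0.09 / √(0.68·0.75) = 0.13
  Scale F (disc): 0.27 / √(0.81·0.75) = 0.35
  Scale A (conv): 0.43 / √(0.60·0.75) = 0.64
  Scale D (disc): 0.11 / √(0.62·0.75) = 0.16
  Scale C (disc): 0.14 / √(0.64·0.75) = 0.20
  Scale B (conv): 0.40 / √(0.77·0.75) = 0.53
Smallest convergent = 0.53. Discriminant values: 0.13, 0.35, 0.16, 0.20; count ≥ 0.53 → 0.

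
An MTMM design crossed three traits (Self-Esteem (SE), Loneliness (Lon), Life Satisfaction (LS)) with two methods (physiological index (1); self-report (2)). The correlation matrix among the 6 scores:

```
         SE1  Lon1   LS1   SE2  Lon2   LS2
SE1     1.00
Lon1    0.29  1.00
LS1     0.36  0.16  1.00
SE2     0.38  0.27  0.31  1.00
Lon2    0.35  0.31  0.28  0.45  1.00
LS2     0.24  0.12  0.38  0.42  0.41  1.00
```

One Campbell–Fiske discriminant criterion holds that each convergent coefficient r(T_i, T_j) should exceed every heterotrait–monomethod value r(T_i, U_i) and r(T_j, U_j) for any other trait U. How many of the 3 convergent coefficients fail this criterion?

3

Convergent coefficients and their comparison sets:
SE (methods 1·2): 0.38 vs {0.29, 0.45, 0.36, 0.42} → fail.
Lon (methods 1·2): 0.31 vs {0.29, 0.45, 0.16, 0.41} → fail.
LS (methods 1·2): 0.38 vs {0.36, 0.42, 0.16, 0.41} → fail.
3 of 3 fail.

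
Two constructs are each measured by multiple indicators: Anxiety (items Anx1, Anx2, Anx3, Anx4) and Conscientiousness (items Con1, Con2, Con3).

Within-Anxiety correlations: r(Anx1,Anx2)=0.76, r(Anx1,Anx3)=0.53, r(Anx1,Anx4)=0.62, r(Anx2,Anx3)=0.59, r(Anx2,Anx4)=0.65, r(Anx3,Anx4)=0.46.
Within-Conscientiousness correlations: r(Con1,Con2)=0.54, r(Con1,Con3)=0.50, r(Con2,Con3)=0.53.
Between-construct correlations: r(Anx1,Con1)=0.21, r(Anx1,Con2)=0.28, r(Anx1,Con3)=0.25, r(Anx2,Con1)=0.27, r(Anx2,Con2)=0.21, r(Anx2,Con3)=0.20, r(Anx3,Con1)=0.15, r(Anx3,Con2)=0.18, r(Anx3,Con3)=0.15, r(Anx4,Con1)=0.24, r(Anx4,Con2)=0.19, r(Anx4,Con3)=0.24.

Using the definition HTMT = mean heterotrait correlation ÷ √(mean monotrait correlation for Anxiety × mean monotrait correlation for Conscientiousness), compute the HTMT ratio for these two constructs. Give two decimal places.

Mean between = 2.57/12 = 0.2142.
Mean within-Anx = 3.61/6 = 0.6017; mean within-Con = 1.57/3 = 0.5233.
Geometric mean = √(0.6017 × 0.5233) = 0.5611.
HTMT = 0.2142 / 0.5611 = 0.38.

0.38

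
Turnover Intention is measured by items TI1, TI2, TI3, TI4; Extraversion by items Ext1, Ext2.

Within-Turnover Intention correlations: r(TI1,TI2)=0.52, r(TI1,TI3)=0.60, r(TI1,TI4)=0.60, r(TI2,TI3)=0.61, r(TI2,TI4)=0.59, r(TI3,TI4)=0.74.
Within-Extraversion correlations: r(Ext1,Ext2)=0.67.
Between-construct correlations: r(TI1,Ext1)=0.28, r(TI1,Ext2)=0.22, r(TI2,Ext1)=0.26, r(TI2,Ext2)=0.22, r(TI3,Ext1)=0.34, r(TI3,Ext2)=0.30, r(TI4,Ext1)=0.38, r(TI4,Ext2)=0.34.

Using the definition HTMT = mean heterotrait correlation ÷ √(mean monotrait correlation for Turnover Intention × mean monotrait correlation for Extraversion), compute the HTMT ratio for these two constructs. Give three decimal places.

0.458

Mean heterotrait r = 2.34/8 = 0.2925.
Mean within-TI = 3.66/6 = 0.6100; mean within-Ext = 0.67/1 = 0.6700.
Geometric mean = √(0.6100 × 0.6700) = 0.6393.
HTMT = 0.2925 / 0.6393 = 0.458.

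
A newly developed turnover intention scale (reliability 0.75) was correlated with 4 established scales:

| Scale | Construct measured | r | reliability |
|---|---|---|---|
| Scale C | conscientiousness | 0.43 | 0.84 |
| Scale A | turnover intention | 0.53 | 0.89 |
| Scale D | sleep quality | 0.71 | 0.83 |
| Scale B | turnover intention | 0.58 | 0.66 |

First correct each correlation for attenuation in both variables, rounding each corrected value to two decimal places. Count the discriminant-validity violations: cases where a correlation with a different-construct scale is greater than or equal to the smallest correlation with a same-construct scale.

Disattenuated r (r / √(r_scale · r_new)):
  Scale C (disc): 0.43 / √(0.84·0.75) = 0.54
  Scale A (conv): 0.53 / √(0.89·0.75) = 0.65
  Scale D (disc): 0.71 / √(0.83·0.75) = 0.90
  Scale B (conv): 0.58 / √(0.66·0.75) = 0.82
Smallest convergent = 0.65. Discriminant values: 0.54, 0.90; count ≥ 0.65 → 1.

1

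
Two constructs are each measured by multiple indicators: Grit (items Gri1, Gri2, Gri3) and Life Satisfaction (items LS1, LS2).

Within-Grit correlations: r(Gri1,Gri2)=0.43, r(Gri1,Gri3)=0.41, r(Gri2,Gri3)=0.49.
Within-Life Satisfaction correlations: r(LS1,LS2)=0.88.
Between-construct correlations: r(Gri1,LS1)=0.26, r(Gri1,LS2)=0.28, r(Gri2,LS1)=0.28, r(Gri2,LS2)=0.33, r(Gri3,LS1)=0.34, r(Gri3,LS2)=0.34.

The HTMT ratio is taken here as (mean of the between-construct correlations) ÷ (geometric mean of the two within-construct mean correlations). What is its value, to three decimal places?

Mean between = 1.83/6 = 0.3050.
Mean within-Gri = 1.33/3 = 0.4433; mean within-LS = 0.88/1 = 0.8800.
Geometric mean = √(0.4433 × 0.8800) = 0.6246.
HTMT = 0.3050 / 0.6246 = 0.488.

0.488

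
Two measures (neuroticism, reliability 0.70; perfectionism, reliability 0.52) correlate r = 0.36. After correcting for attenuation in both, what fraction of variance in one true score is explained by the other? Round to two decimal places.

Disattenuated r = 0.36 / √(0.70 × 0.52) = 0.36 / 0.6033 = 0.5967.
Shared true-score variance = 0.5967² = 0.3561 ≈ 0.36.

0.36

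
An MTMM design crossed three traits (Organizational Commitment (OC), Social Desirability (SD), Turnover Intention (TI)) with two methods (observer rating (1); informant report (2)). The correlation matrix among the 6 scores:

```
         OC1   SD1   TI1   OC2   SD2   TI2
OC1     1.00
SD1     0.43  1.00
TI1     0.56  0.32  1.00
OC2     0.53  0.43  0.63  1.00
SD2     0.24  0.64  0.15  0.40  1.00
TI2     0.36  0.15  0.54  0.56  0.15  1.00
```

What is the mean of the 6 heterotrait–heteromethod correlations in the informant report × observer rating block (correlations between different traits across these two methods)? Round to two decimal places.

0.33

HTHM values (method 2 × method 1): 0.43, 0.63, 0.24, 0.15, 0.36, 0.15; mean = 1.96/6 = 0.33.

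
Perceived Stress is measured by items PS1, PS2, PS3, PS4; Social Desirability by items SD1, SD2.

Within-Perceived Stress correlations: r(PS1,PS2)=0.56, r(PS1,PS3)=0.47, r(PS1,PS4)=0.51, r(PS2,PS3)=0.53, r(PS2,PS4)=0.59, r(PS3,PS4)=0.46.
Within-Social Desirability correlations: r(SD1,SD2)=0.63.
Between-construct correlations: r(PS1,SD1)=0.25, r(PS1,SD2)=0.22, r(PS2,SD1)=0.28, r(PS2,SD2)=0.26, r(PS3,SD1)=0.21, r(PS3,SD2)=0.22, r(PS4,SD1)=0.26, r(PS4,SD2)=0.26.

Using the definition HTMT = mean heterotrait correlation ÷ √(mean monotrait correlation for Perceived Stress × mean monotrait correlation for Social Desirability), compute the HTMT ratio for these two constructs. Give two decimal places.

0.43

Mean heterotrait r = 1.96/8 = 0.2450.
Mean within-PS = 3.12/6 = 0.5200; mean within-SD = 0.63/1 = 0.6300.
Geometric mean = √(0.5200 × 0.6300) = 0.5724.
HTMT = 0.2450 / 0.5724 = 0.43.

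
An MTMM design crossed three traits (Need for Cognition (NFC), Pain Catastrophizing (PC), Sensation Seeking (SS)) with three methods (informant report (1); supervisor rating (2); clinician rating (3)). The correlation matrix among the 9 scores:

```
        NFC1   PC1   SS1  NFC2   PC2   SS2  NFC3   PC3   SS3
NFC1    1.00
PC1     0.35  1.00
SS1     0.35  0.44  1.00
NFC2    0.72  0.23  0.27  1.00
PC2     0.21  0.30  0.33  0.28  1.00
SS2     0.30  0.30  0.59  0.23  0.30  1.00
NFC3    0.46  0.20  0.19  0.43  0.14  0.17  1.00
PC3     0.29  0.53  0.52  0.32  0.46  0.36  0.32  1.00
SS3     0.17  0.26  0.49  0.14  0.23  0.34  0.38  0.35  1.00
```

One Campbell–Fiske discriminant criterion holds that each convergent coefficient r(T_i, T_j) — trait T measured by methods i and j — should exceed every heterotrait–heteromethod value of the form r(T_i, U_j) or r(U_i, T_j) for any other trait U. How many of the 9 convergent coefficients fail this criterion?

3

Convergent coefficients and their comparison sets:
NFC (methods 1·2): 0.72 vs {0.21, 0.23, 0.30, 0.27} → pass.
NFC (methods 1·3): 0.46 vs {0.29, 0.20, 0.17, 0.19} → pass.
NFC (methods 2·3): 0.43 vs {0.32, 0.14, 0.14, 0.17} → pass.
PC (methods 1·2): 0.30 vs {0.23, 0.21, 0.30, 0.33} → fail.
PC (methods 1·3): 0.53 vs {0.20, 0.29, 0.26, 0.52} → pass.
PC (methods 2·3): 0.46 vs {0.14, 0.32, 0.23, 0.36} → pass.
SS (methods 1·2): 0.59 vs {0.27, 0.30, 0.33, 0.30} → pass.
SS (methods 1·3): 0.49 vs {0.19, 0.17, 0.52, 0.26} → fail.
SS (methods 2·3): 0.34 vs {0.17, 0.14, 0.36, 0.23} → fail.
3 of 9 fail.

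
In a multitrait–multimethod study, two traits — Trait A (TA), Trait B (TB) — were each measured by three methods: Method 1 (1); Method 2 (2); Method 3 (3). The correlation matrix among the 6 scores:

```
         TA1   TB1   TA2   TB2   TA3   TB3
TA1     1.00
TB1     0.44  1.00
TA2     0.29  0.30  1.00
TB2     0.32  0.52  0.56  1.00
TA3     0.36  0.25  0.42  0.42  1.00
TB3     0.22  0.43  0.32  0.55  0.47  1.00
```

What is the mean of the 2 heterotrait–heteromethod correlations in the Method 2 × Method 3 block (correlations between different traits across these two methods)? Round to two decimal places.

0.37

HTHM values (method 2 × method 3): 0.32, 0.42; mean = 0.74/2 = 0.37.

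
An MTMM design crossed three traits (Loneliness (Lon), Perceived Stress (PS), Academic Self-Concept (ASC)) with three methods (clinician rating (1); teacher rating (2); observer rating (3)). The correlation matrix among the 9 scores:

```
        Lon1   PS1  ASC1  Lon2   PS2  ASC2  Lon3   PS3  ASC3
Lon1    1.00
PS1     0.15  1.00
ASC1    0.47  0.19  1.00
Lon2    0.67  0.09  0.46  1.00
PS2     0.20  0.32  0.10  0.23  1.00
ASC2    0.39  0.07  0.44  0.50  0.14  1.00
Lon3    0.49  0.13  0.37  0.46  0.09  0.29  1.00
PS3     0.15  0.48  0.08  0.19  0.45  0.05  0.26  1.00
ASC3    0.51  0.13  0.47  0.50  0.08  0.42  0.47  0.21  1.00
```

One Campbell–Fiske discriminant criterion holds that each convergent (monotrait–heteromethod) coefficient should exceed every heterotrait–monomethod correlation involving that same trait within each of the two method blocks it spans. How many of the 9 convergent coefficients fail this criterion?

4

Convergent coefficients and their comparison sets:
Lon (methods 1·2): 0.67 vs {0.15, 0.23, 0.47, 0.50} → pass.
Lon (methods 1·3): 0.49 vs {0.15, 0.26, 0.47, 0.47} → pass.
Lon (methods 2·3): 0.46 vs {0.23, 0.26, 0.50, 0.47} → fail.
PS (methods 1·2): 0.32 vs {0.15, 0.23, 0.19, 0.14} → pass.
PS (methods 1·3): 0.48 vs {0.15, 0.26, 0.19, 0.21} → pass.
PS (methods 2·3): 0.45 vs {0.23, 0.26, 0.14, 0.21} → pass.
ASC (methods 1·2): 0.44 vs {0.47, 0.50, 0.19, 0.14} → fail.
ASC (methods 1·3): 0.47 vs {0.47, 0.47, 0.19, 0.21} → fail.
ASC (methods 2·3): 0.42 vs {0.50, 0.47, 0.14, 0.21} → fail.
4 of 9 fail.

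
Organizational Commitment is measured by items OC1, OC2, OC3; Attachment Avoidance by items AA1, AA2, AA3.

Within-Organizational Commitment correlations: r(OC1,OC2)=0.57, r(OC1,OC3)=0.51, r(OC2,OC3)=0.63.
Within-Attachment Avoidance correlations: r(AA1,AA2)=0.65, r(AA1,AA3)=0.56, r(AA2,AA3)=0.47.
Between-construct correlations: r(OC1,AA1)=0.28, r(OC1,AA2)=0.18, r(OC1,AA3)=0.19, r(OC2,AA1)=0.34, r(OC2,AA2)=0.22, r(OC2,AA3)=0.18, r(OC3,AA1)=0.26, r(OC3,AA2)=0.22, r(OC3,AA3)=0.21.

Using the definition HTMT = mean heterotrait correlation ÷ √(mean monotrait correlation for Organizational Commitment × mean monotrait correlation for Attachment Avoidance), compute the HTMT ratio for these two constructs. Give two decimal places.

0.41

Mean between = 2.08/9 = 0.2311.
Mean within-OC = 1.71/3 = 0.5700; mean within-AA = 1.68/3 = 0.5600.
Geometric mean = √(0.5700 × 0.5600) = 0.5650.
HTMT = 0.2311 / 0.5650 = 0.41.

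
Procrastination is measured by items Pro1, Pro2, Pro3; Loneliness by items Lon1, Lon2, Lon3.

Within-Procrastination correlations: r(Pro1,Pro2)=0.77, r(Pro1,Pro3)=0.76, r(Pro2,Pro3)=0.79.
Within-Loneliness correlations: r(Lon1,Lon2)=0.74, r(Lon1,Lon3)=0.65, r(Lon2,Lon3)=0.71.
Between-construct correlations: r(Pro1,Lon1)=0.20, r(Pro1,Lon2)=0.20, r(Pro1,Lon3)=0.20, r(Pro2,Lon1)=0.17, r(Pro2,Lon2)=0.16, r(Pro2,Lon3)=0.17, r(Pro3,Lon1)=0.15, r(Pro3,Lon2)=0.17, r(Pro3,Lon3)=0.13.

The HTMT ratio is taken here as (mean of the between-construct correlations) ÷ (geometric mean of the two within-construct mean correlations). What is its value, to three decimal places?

Mean heterotrait r = 1.55/9 = 0.1722.
Mean within-Pro = 2.32/3 = 0.7733; mean within-Lon = 2.10/3 = 0.7000.
Geometric mean = √(0.7733 × 0.7000) = 0.7357.
HTMT = 0.1722 / 0.7357 = 0.234.

0.234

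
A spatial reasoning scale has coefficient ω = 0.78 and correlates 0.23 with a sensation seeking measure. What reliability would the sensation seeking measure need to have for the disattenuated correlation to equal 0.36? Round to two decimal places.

r_true = r_obs / √(r_xx · r_yy) ⇒ 0.36 = 0.23 / √(0.78 · r_yy).
√(0.78 · r_yy) = 0.23 / 0.36 = 0.6389; 0.78 · r_yy = 0.4082; r_yy = 0.4082 / 0.78 ≈ 0.52.

0.52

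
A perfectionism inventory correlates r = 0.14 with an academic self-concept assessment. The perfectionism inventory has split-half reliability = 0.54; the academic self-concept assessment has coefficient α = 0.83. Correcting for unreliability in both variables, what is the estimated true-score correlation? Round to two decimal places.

r_true = r_obs / √(r_xx · r_yy) = 0.14 / √(0.54 × 0.83) = 0.14 / √0.4482 = 0.14 / 0.6695 ≈ 0.21.

0.21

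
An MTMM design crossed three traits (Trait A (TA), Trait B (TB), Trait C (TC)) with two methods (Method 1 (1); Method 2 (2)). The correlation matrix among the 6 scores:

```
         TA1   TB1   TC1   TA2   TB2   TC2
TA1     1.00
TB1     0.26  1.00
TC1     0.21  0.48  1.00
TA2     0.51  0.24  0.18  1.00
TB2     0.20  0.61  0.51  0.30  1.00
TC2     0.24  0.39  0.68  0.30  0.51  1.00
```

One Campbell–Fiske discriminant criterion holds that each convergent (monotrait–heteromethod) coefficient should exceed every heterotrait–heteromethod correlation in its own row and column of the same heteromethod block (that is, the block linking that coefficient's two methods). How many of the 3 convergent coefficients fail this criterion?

0

Convergent coefficients and their comparison sets:
TA (methods 1·2): 0.51 vs {0.20, 0.24, 0.24, 0.18} → pass.
TB (methods 1·2): 0.61 vs {0.24, 0.20, 0.39, 0.51} → pass.
TC (methods 1·2): 0.68 vs {0.18, 0.24, 0.51, 0.39} → pass.
0 of 3 fail.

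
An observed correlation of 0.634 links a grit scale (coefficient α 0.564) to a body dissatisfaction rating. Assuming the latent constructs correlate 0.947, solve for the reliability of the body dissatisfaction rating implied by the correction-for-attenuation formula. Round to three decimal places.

r_true = r_obs / √(r_xx · r_yy) ⇒ 0.947 = 0.634 / √(0.564 · r_yy).
√(0.564 · r_yy) = 0.634 / 0.947 = 0.6695; 0.564 · r_yy = 0.4482; r_yy = 0.4482 / 0.564 ≈ 0.795.

0.795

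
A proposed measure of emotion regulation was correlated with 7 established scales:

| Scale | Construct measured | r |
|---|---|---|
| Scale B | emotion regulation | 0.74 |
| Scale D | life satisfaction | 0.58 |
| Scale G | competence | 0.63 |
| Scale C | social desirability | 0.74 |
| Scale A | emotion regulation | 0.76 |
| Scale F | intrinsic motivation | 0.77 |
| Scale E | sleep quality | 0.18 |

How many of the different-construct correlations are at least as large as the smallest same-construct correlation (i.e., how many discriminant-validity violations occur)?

Convergent (same construct = emotion regulation): Scale B, Scale A.
Smallest convergent = 0.74. Discriminant values: 0.58, 0.63, 0.74, 0.77, 0.18; count ≥ 0.74 → 2.

2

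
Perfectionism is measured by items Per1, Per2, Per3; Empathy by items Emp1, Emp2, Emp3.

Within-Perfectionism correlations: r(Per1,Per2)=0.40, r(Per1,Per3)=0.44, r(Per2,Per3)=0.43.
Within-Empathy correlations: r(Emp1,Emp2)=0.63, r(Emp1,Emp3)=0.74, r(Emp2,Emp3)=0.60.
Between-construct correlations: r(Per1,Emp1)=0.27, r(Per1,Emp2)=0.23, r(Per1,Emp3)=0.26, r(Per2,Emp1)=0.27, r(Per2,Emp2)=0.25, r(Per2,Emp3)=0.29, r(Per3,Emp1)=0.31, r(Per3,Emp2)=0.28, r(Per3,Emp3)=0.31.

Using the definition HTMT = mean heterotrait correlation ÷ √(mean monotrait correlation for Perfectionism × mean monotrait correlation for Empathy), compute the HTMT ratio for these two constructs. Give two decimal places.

Between-construct mean = 2.47/9 = 0.2744.
Mean within-Per = 1.27/3 = 0.4233; mean within-Emp = 1.97/3 = 0.6567.
Geometric mean = √(0.4233 × 0.6567) = 0.5272.
HTMT = 0.2744 / 0.5272 = 0.52.

0.52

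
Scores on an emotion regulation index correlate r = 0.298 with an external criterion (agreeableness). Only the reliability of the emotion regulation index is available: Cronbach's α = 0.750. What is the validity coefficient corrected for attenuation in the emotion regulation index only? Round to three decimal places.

Single correction: r_c = r_obs / √r_xx = 0.298 / √0.750 = 0.298 / 0.8660 ≈ 0.344.

0.344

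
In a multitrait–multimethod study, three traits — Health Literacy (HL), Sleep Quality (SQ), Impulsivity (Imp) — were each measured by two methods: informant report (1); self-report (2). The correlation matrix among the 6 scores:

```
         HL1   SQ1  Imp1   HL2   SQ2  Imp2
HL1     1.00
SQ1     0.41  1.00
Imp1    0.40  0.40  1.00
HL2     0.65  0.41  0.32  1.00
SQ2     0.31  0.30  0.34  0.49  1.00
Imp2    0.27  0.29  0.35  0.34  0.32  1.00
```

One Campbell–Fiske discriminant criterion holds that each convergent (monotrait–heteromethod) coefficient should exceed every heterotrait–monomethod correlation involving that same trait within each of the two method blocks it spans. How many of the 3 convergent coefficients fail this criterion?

Convergent coefficients and their comparison sets:
HL (methods 1·2): 0.65 vs {0.41, 0.49, 0.40, 0.34} → pass.
SQ (methods 1·2): 0.30 vs {0.41, 0.49, 0.40, 0.32} → fail.
Imp (methods 1·2): 0.35 vs {0.40, 0.34, 0.40, 0.32} → fail.
2 of 3 fail.

2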